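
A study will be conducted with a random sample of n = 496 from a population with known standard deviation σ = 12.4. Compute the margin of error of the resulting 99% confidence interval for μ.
Margin of error = 1.43

Margin of error = z* · σ/√n
= 2.576 · 12.4/√496
= 2.576 · 12.4/22.2711
= 1.43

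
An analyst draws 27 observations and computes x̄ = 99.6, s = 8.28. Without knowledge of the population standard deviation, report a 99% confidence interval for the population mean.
(95.17, 104.03)

t-interval (σ unknown):
df = n - 1 = 26
t* = 2.779 for 99% confidence

Margin of error = t* · s/√n = 2.779 · 8.28/√27 = 4.43

CI: (95.17, 104.03)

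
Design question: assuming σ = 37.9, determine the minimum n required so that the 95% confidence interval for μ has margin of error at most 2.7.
n ≥ 757

For margin E ≤ 2.7:
n ≥ (z* · σ / E)²
n ≥ (1.960 · 37.9 / 2.7)²
n ≥ 756.94

Minimum n = 757 (rounding up)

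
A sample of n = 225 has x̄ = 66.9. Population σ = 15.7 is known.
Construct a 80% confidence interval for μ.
(65.56, 68.24)

z-interval (σ known):
z* = 1.282 for 80% confidence

Margin of error = z* · σ/√n = 1.282 · 15.7/√225 = 1.34

CI: (66.9 - 1.34, 66.9 + 1.34) = (65.56, 68.24)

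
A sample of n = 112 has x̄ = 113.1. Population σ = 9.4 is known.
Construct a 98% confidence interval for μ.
(111.03, 115.17)

z-interval (σ known):
z* = 2.326 for 98% confidence

Margin of error = z* · σ/√n = 2.326 · 9.4/√112 = 2.07

CI: (113.1 - 2.07, 113.1 + 2.07) = (111.03, 115.17)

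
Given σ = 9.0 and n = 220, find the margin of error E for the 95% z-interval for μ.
Margin of error = 1.19

Margin of error = z* · σ/√n
= 1.960 · 9.0/√220
= 1.960 · 9.0/14.8324
= 1.19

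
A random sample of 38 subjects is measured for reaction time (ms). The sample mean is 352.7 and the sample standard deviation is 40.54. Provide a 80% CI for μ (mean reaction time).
(344.12, 361.28)

t-interval (σ unknown):
df = n - 1 = 37
t* = 1.305 for 80% confidence

Margin of error = t* · s/√n = 1.305 · 40.54/√38 = 8.58

CI: (344.12, 361.28)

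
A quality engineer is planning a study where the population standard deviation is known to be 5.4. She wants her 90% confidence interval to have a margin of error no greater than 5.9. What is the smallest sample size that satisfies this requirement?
n ≥ 3

For margin E ≤ 5.9:
n ≥ (z* · σ / E)²
n ≥ (1.645 · 5.4 / 5.9)²
n ≥ 2.27

Minimum n = 3 (rounding up)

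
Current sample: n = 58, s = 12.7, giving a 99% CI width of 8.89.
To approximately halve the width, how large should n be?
n ≈ 232

CI width ∝ 1/√n
To reduce width by factor 2, need √n to grow by 2 → need 2² = 4 times as many samples.

Current: n = 58, width = 8.89
New: n = 232, width ≈ 4.33

Width reduced by factor of 8.89/4.33 = 2.05.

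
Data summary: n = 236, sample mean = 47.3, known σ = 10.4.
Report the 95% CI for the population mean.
(45.97, 48.63)

z-interval (σ known):
z* = 1.960 for 95% confidence

Margin of error = z* · σ/√n = 1.960 · 10.4/√236 = 1.33

CI: (47.3 - 1.33, 47.3 + 1.33) = (45.97, 48.63)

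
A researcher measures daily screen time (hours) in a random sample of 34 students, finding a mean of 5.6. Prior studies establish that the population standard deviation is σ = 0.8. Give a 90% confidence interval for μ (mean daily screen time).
(5.37, 5.83)

z-interval (σ known):
z* = 1.645 for 90% confidence

Margin of error = z* · σ/√n = 1.645 · 0.8/√34 = 0.23

CI: (5.6 - 0.23, 5.6 + 0.23) = (5.37, 5.83)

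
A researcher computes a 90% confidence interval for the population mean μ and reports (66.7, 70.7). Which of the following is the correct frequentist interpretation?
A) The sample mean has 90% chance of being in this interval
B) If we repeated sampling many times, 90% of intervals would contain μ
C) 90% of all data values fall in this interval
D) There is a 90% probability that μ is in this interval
B

A) Wrong — x̄ is observed and sits in the interval by construction.
B) Correct — this is the frequentist long-run coverage interpretation.
C) Wrong — a CI is about the parameter μ, not individual data values.
D) Wrong — μ is fixed; the randomness lives in the interval, not in μ.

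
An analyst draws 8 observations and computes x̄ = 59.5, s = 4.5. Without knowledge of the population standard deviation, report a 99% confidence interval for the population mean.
(53.93, 65.07)

t-interval (σ unknown):
df = n - 1 = 7
t* = 3.499 for 99% confidence

Margin of error = t* · s/√n = 3.499 · 4.5/√8 = 5.57

CI: (53.93, 65.07)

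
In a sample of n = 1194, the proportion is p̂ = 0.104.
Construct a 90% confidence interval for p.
(0.089, 0.119)

Proportion CI:
SE = √(p̂(1-p̂)/n) = √(0.104 · 0.896 / 1194) = 0.00883

z* = 1.645
Margin = z* · SE = 1.645 · 0.00883 = 0.0145

CI: 0.104 ± 0.0145 = (0.089, 0.119)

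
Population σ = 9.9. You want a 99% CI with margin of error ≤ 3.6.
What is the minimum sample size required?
n ≥ 51

For margin E ≤ 3.6:
n ≥ (z* · σ / E)²
n ≥ (2.576 · 9.9 / 3.6)²
n ≥ 50.18

Minimum n = 51 (rounding up)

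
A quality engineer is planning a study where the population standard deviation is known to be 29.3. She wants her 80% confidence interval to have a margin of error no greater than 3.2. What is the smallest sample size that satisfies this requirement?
n ≥ 138

For margin E ≤ 3.2:
n ≥ (z* · σ / E)²
n ≥ (1.282 · 29.3 / 3.2)²
n ≥ 137.79

Minimum n = 138 (rounding up)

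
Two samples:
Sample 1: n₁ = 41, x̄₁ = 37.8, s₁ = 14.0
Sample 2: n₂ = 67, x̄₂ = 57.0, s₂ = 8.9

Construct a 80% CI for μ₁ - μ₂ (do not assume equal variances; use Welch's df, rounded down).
(-22.36, -16.04)

Difference: x̄₁ - x̄₂ = -19.20
SE = √(s₁²/n₁ + s₂²/n₂) = √(14.0²/41 + 8.9²/67) = 2.4419
df = 60.01 → 60 (Welch–Satterthwaite, rounded down)
t* = 1.296

CI: -19.20 ± 1.296 · 2.4419 = -19.20 ± 3.16 = (-22.36, -16.04)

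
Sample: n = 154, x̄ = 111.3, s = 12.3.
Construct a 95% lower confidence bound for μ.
μ ≥ 109.66

Lower bound (one-sided):
t* = 1.655 (one-sided for 95%)
Lower bound = x̄ - t* · s/√n = 111.3 - 1.655 · 12.3/√154 = 109.66

We are 95% confident that μ ≥ 109.66.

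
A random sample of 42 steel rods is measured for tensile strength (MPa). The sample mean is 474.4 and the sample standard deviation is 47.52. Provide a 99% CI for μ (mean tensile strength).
(454.59, 494.21)

t-interval (σ unknown):
df = n - 1 = 41
t* = 2.701 for 99% confidence

Margin of error = t* · s/√n = 2.701 · 47.52/√42 = 19.81

CI: (454.59, 494.21)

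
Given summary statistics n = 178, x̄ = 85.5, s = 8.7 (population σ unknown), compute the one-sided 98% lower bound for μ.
μ ≥ 84.15

Lower bound (one-sided):
t* = 2.069 (one-sided for 98%)
Lower bound = x̄ - t* · s/√n = 85.5 - 2.069 · 8.7/√178 = 84.15

We are 98% confident that μ ≥ 84.15.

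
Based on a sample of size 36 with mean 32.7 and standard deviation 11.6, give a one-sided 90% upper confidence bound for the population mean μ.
μ ≤ 35.22

Upper bound (one-sided):
t* = 1.306 (one-sided for 90%)
Upper bound = x̄ + t* · s/√n = 32.7 + 1.306 · 11.6/√36 = 35.22

We are 90% confident that μ ≤ 35.22.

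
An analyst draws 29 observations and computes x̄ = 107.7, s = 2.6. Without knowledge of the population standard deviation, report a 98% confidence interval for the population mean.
(106.51, 108.89)

t-interval (σ unknown):
df = n - 1 = 28
t* = 2.467 for 98% confidence

Margin of error = t* · s/√n = 2.467 · 2.6/√29 = 1.19

CI: (106.51, 108.89)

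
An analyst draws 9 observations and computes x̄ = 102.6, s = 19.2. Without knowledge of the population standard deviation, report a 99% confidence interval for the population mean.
(81.13, 124.07)

t-interval (σ unknown):
df = n - 1 = 8
t* = 3.355 for 99% confidence

Margin of error = t* · s/√n = 3.355 · 19.2/√9 = 21.47

CI: (81.13, 124.07)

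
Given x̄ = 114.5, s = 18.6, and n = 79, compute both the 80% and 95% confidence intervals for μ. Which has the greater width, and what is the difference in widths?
95% CI is wider by 2.92

df = 78
80% CI: t* = 1.292, (111.80, 117.20), width = 2 · t* · s/√n = 5.41
95% CI: t* = 1.991, (110.33, 118.67), width = 2 · t* · s/√n = 8.33

The 95% CI is wider by 8.33 - 5.41 = 2.92.
Higher confidence requires a wider interval.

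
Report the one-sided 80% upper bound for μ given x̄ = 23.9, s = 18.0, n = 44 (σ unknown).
μ ≤ 26.21

Upper bound (one-sided):
t* = 0.850 (one-sided for 80%)
Upper bound = x̄ + t* · s/√n = 23.9 + 0.850 · 18.0/√44 = 26.21

We are 80% confident that μ ≤ 26.21.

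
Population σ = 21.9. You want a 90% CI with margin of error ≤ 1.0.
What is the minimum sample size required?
n ≥ 1298

For margin E ≤ 1.0:
n ≥ (z* · σ / E)²
n ≥ (1.645 · 21.9 / 1.0)²
n ≥ 1297.84

Minimum n = 1298 (rounding up)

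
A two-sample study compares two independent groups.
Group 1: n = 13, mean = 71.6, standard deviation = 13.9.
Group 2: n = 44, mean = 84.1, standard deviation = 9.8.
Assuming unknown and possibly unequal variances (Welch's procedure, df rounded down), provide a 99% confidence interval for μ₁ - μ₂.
(-24.67, -0.33)

Difference: x̄₁ - x̄₂ = -12.50
SE = √(s₁²/n₁ + s₂²/n₂) = √(13.9²/13 + 9.8²/44) = 4.1286
df = 15.69 → 15 (Welch–Satterthwaite, rounded down)
t* = 2.947

CI: -12.50 ± 2.947 · 4.1286 = -12.50 ± 12.17 = (-24.67, -0.33)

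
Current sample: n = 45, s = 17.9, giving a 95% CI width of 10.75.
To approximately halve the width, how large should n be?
n ≈ 180

CI width ∝ 1/√n
To reduce width by factor 2, need √n to grow by 2 → need 2² = 4 times as many samples.

Current: n = 45, width = 10.75
New: n = 180, width ≈ 5.26

Width reduced by factor of 10.75/5.26 = 2.04.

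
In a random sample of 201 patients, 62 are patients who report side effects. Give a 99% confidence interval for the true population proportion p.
(0.225, 0.392)

Proportion CI:
p̂ = 62/201 = 0.30846
SE = √(p̂(1-p̂)/n) = √(0.30846 · 0.69154 / 201) = 0.03258

z* = 2.576
Margin = z* · SE = 2.576 · 0.03258 = 0.0839

CI: 0.30846 ± 0.0839 = (0.225, 0.392)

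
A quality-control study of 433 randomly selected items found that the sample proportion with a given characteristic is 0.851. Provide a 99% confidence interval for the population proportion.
(0.807, 0.895)

Proportion CI:
SE = √(p̂(1-p̂)/n) = √(0.851 · 0.149 / 433) = 0.01711

z* = 2.576
Margin = z* · SE = 2.576 · 0.01711 = 0.0441

CI: 0.851 ± 0.0441 = (0.807, 0.895)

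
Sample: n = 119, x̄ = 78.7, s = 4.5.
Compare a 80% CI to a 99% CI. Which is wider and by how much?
99% CI is wider by 1.10

df = 118
80% CI: t* = 1.289, (78.17, 79.23), width = 2 · t* · s/√n = 1.06
99% CI: t* = 2.618, (77.62, 79.78), width = 2 · t* · s/√n = 2.16

The 99% CI is wider by 2.16 - 1.06 = 1.10.
Higher confidence requires a wider interval.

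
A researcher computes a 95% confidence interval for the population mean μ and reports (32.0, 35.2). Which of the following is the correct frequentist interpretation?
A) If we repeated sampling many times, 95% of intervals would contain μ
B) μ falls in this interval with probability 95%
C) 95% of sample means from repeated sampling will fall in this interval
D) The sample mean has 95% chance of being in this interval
A

A) Correct — this is the frequentist long-run coverage interpretation.
B) Wrong — μ is fixed; the randomness lives in the interval, not in μ.
C) Wrong — coverage applies to intervals containing μ, not to future x̄ values.
D) Wrong — x̄ is observed and sits in the interval by construction.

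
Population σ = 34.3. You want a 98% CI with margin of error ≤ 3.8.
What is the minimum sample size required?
n ≥ 441

For margin E ≤ 3.8:
n ≥ (z* · σ / E)²
n ≥ (2.326 · 34.3 / 3.8)²
n ≥ 440.80

Minimum n = 441 (rounding up)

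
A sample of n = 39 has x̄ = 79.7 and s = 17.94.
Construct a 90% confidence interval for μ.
(74.86, 84.54)

t-interval (σ unknown):
df = n - 1 = 38
t* = 1.686 for 90% confidence

Margin of error = t* · s/√n = 1.686 · 17.94/√39 = 4.84

CI: (74.86, 84.54)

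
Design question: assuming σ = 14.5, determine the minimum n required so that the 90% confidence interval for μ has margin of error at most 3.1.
n ≥ 60

For margin E ≤ 3.1:
n ≥ (z* · σ / E)²
n ≥ (1.645 · 14.5 / 3.1)²
n ≥ 59.20

Minimum n = 60 (rounding up)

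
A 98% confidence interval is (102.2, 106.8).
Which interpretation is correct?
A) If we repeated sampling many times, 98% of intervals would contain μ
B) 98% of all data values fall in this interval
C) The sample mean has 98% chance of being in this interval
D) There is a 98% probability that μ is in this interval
A

A) Correct — this is the frequentist long-run coverage interpretation.
B) Wrong — a CI is about the parameter μ, not individual data values.
C) Wrong — x̄ is observed and sits in the interval by construction.
D) Wrong — μ is fixed; the randomness lives in the interval, not in μ.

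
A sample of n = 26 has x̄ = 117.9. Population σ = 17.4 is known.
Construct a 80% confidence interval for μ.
(113.53, 122.27)

z-interval (σ known):
z* = 1.282 for 80% confidence

Margin of error = z* · σ/√n = 1.282 · 17.4/√26 = 4.37

CI: (117.9 - 4.37, 117.9 + 4.37) = (113.53, 122.27)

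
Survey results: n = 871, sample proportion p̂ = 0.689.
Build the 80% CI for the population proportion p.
(0.669, 0.709)

Proportion CI:
SE = √(p̂(1-p̂)/n) = √(0.689 · 0.311 / 871) = 0.01568

z* = 1.282
Margin = z* · SE = 1.282 · 0.01568 = 0.0201

CI: 0.689 ± 0.0201 = (0.669, 0.709)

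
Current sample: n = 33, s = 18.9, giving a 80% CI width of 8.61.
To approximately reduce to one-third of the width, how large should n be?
n ≈ 297

CI width ∝ 1/√n
To reduce width by factor 3, need √n to grow by 3 → need 3² = 9 times as many samples.

Current: n = 33, width = 8.61
New: n = 297, width ≈ 2.82

Width reduced by factor of 8.61/2.82 = 3.05.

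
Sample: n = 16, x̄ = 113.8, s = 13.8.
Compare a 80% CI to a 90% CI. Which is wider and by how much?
90% CI is wider by 2.85

df = 15
80% CI: t* = 1.341, (109.17, 118.43), width = 2 · t* · s/√n = 9.25
90% CI: t* = 1.753, (107.75, 119.85), width = 2 · t* · s/√n = 12.10

The 90% CI is wider by 12.10 - 9.25 = 2.85.
Higher confidence requires a wider interval.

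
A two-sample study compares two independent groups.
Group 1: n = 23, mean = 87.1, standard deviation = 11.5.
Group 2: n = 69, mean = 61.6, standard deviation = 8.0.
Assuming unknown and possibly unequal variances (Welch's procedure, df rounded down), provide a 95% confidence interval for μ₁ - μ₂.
(20.22, 30.78)

Difference: x̄₁ - x̄₂ = 25.50
SE = √(s₁²/n₁ + s₂²/n₂) = √(11.5²/23 + 8.0²/69) = 2.5841
df = 29.42 → 29 (Welch–Satterthwaite, rounded down)
t* = 2.045

CI: 25.50 ± 2.045 · 2.5841 = 25.50 ± 5.28 = (20.22, 30.78)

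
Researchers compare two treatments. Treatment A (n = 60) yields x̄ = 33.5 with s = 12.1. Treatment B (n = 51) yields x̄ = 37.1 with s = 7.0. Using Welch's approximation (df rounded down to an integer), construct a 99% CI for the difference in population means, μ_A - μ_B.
(-8.45, 1.25)

Difference: x̄₁ - x̄₂ = -3.60
SE = √(s₁²/n₁ + s₂²/n₂) = √(12.1²/60 + 7.0²/51) = 1.8442
df = 96.88 → 96 (Welch–Satterthwaite, rounded down)
t* = 2.628

CI: -3.60 ± 2.628 · 1.8442 = -3.60 ± 4.85 = (-8.45, 1.25)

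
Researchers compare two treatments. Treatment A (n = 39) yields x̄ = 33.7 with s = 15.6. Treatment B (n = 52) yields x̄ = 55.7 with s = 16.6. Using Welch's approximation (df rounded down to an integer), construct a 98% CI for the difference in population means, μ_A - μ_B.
(-30.06, -13.94)

Difference: x̄₁ - x̄₂ = -22.00
SE = √(s₁²/n₁ + s₂²/n₂) = √(15.6²/39 + 16.6²/52) = 3.3969
df = 84.53 → 84 (Welch–Satterthwaite, rounded down)
t* = 2.372

CI: -22.00 ± 2.372 · 3.3969 = -22.00 ± 8.06 = (-30.06, -13.94)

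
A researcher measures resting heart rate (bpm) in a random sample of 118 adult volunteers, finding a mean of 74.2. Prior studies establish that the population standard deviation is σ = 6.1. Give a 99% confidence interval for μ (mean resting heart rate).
(72.75, 75.65)

z-interval (σ known):
z* = 2.576 for 99% confidence

Margin of error = z* · σ/√n = 2.576 · 6.1/√118 = 1.45

CI: (74.2 - 1.45, 74.2 + 1.45) = (72.75, 75.65)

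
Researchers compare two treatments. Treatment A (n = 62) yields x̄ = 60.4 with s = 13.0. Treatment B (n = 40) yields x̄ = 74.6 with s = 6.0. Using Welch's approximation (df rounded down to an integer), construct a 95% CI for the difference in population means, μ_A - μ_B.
(-17.98, -10.42)

Difference: x̄₁ - x̄₂ = -14.20
SE = √(s₁²/n₁ + s₂²/n₂) = √(13.0²/62 + 6.0²/40) = 1.9042
df = 92.21 → 92 (Welch–Satterthwaite, rounded down)
t* = 1.986

CI: -14.20 ± 1.986 · 1.9042 = -14.20 ± 3.78 = (-17.98, -10.42)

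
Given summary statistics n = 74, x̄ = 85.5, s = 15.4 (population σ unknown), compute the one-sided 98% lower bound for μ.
μ ≥ 81.76

Lower bound (one-sided):
t* = 2.091 (one-sided for 98%)
Lower bound = x̄ - t* · s/√n = 85.5 - 2.091 · 15.4/√74 = 81.76

We are 98% confident that μ ≥ 81.76.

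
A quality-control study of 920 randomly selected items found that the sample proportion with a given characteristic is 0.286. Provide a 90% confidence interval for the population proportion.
(0.261, 0.311)

Proportion CI:
SE = √(p̂(1-p̂)/n) = √(0.286 · 0.714 / 920) = 0.01490

z* = 1.645
Margin = z* · SE = 1.645 · 0.01490 = 0.0245

CI: 0.286 ± 0.0245 = (0.261, 0.311)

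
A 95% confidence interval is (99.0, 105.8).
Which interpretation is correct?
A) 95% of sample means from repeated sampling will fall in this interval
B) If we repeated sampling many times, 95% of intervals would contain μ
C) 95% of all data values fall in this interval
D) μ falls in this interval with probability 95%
B

A) Wrong — coverage applies to intervals containing μ, not to future x̄ values.
B) Correct — this is the frequentist long-run coverage interpretation.
C) Wrong — a CI is about the parameter μ, not individual data values.
D) Wrong — μ is fixed; the randomness lives in the interval, not in μ.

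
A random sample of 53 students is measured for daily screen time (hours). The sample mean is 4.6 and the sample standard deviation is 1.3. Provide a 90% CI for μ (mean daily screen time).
(4.30, 4.90)

t-interval (σ unknown):
df = n - 1 = 52
t* = 1.675 for 90% confidence

Margin of error = t* · s/√n = 1.675 · 1.3/√53 = 0.30

CI: (4.30, 4.90)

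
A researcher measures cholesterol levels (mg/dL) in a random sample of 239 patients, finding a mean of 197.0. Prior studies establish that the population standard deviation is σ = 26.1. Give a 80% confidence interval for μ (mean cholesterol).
(194.84, 199.16)

z-interval (σ known):
z* = 1.282 for 80% confidence

Margin of error = z* · σ/√n = 1.282 · 26.1/√239 = 2.16

CI: (197.0 - 2.16, 197.0 + 2.16) = (194.84, 199.16)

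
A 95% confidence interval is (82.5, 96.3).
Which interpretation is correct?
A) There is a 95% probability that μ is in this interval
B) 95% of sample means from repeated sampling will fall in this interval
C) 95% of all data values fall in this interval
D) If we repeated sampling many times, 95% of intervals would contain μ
D

A) Wrong — μ is fixed; the randomness lives in the interval, not in μ.
B) Wrong — coverage applies to intervals containing μ, not to future x̄ values.
C) Wrong — a CI is about the parameter μ, not individual data values.
D) Correct — this is the frequentist long-run coverage interpretation.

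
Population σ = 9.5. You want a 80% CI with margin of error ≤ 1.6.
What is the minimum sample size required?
n ≥ 58

For margin E ≤ 1.6:
n ≥ (z* · σ / E)²
n ≥ (1.282 · 9.5 / 1.6)²
n ≥ 57.94

Minimum n = 58 (rounding up)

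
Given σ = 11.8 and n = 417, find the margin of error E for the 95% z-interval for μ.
Margin of error = 1.13

Margin of error = z* · σ/√n
= 1.960 · 11.8/√417
= 1.960 · 11.8/20.4206
= 1.13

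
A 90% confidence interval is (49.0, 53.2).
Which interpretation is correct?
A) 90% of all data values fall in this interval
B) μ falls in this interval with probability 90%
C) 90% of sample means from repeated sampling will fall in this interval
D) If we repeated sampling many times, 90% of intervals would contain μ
D

A) Wrong — a CI is about the parameter μ, not individual data values.
B) Wrong — μ is fixed; the randomness lives in the interval, not in μ.
C) Wrong — coverage applies to intervals containing μ, not to future x̄ values.
D) Correct — this is the frequentist long-run coverage interpretation.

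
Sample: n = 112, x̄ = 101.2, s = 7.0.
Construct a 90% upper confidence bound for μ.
μ ≤ 102.05

Upper bound (one-sided):
t* = 1.289 (one-sided for 90%)
Upper bound = x̄ + t* · s/√n = 101.2 + 1.289 · 7.0/√112 = 102.05

We are 90% confident that μ ≤ 102.05.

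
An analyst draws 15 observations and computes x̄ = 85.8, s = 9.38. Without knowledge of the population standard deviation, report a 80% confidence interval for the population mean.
(82.54, 89.06)

t-interval (σ unknown):
df = n - 1 = 14
t* = 1.345 for 80% confidence

Margin of error = t* · s/√n = 1.345 · 9.38/√15 = 3.26

CI: (82.54, 89.06)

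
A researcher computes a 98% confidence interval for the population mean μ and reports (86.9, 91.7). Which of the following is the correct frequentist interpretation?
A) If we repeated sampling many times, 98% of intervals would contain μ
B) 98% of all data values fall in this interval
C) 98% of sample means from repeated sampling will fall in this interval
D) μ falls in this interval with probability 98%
A

A) Correct — this is the frequentist long-run coverage interpretation.
B) Wrong — a CI is about the parameter μ, not individual data values.
C) Wrong — coverage applies to intervals containing μ, not to future x̄ values.
D) Wrong — μ is fixed; the randomness lives in the interval, not in μ.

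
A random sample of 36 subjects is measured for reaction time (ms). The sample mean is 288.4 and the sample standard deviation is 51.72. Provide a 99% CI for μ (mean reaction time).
(264.92, 311.88)

t-interval (σ unknown):
df = n - 1 = 35
t* = 2.724 for 99% confidence

Margin of error = t* · s/√n = 2.724 · 51.72/√36 = 23.48

CI: (264.92, 311.88)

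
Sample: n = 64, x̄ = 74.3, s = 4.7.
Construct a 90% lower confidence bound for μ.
μ ≥ 73.54

Lower bound (one-sided):
t* = 1.295 (one-sided for 90%)
Lower bound = x̄ - t* · s/√n = 74.3 - 1.295 · 4.7/√64 = 73.54

We are 90% confident that μ ≥ 73.54.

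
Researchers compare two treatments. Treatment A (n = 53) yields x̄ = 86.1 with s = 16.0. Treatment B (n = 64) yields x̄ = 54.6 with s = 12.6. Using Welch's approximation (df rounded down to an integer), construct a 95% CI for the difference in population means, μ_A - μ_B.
(26.13, 36.87)

Difference: x̄₁ - x̄₂ = 31.50
SE = √(s₁²/n₁ + s₂²/n₂) = √(16.0²/53 + 12.6²/64) = 2.7039
df = 97.83 → 97 (Welch–Satterthwaite, rounded down)
t* = 1.985

CI: 31.50 ± 1.985 · 2.7039 = 31.50 ± 5.37 = (26.13, 36.87)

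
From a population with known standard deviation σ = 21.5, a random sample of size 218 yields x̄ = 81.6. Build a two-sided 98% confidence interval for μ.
(78.21, 84.99)

z-interval (σ known):
z* = 2.326 for 98% confidence

Margin of error = z* · σ/√n = 2.326 · 21.5/√218 = 3.39

CI: (81.6 - 3.39, 81.6 + 3.39) = (78.21, 84.99)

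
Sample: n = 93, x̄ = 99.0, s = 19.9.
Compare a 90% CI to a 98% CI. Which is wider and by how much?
98% CI is wider by 2.91

df = 92
90% CI: t* = 1.662, (95.57, 102.43), width = 2 · t* · s/√n = 6.86
98% CI: t* = 2.368, (94.11, 103.89), width = 2 · t* · s/√n = 9.77

The 98% CI is wider by 9.77 - 6.86 = 2.91.
Higher confidence requires a wider interval.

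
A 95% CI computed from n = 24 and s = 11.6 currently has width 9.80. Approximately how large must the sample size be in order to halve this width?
n ≈ 96

CI width ∝ 1/√n
To reduce width by factor 2, need √n to grow by 2 → need 2² = 4 times as many samples.

Current: n = 24, width = 9.80
New: n = 96, width ≈ 4.70

Width reduced by factor of 9.80/4.70 = 2.09.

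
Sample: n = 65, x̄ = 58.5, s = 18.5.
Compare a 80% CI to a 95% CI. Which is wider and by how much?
95% CI is wider by 3.23

df = 64
80% CI: t* = 1.295, (55.53, 61.47), width = 2 · t* · s/√n = 5.94
95% CI: t* = 1.998, (53.92, 63.08), width = 2 · t* · s/√n = 9.17

The 95% CI is wider by 9.17 - 5.94 = 3.23.
Higher confidence requires a wider interval.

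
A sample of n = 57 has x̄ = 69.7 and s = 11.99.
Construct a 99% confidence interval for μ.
(65.46, 73.94)

t-interval (σ unknown):
df = n - 1 = 56
t* = 2.667 for 99% confidence

Margin of error = t* · s/√n = 2.667 · 11.99/√57 = 4.24

CI: (65.46, 73.94)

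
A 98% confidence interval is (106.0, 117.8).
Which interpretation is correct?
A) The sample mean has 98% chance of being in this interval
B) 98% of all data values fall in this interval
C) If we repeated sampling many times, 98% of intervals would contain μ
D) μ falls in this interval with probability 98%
C

A) Wrong — x̄ is observed and sits in the interval by construction.
B) Wrong — a CI is about the parameter μ, not individual data values.
C) Correct — this is the frequentist long-run coverage interpretation.
D) Wrong — μ is fixed; the randomness lives in the interval, not in μ.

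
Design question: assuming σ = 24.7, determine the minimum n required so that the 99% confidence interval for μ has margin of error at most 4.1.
n ≥ 241

For margin E ≤ 4.1:
n ≥ (z* · σ / E)²
n ≥ (2.576 · 24.7 / 4.1)²
n ≥ 240.83

Minimum n = 241 (rounding up)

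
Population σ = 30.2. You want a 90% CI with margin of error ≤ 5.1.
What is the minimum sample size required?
n ≥ 95

For margin E ≤ 5.1:
n ≥ (z* · σ / E)²
n ≥ (1.645 · 30.2 / 5.1)²
n ≥ 94.89

Minimum n = 95 (rounding up)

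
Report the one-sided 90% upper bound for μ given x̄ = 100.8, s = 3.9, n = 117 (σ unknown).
μ ≤ 101.26

Upper bound (one-sided):
t* = 1.289 (one-sided for 90%)
Upper bound = x̄ + t* · s/√n = 100.8 + 1.289 · 3.9/√117 = 101.26

We are 90% confident that μ ≤ 101.26.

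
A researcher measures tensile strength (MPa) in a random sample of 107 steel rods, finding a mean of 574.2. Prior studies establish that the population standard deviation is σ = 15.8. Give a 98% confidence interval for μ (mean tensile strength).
(570.65, 577.75)

z-interval (σ known):
z* = 2.326 for 98% confidence

Margin of error = z* · σ/√n = 2.326 · 15.8/√107 = 3.55

CI: (574.2 - 3.55, 574.2 + 3.55) = (570.65, 577.75)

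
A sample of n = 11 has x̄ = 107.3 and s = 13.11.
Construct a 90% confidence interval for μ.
(100.14, 114.46)

t-interval (σ unknown):
df = n - 1 = 10
t* = 1.812 for 90% confidence

Margin of error = t* · s/√n = 1.812 · 13.11/√11 = 7.16

CI: (100.14, 114.46)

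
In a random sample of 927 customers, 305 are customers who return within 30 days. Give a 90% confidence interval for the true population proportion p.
(0.304, 0.354)

Proportion CI:
p̂ = 305/927 = 0.32902
SE = √(p̂(1-p̂)/n) = √(0.32902 · 0.67098 / 927) = 0.01543

z* = 1.645
Margin = z* · SE = 1.645 · 0.01543 = 0.0254

CI: 0.32902 ± 0.0254 = (0.304, 0.354)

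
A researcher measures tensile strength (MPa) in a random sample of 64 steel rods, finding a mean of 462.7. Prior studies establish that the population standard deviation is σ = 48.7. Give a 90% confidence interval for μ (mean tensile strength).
(452.69, 472.71)

z-interval (σ known):
z* = 1.645 for 90% confidence

Margin of error = z* · σ/√n = 1.645 · 48.7/√64 = 10.01

CI: (462.7 - 10.01, 462.7 + 10.01) = (452.69, 472.71)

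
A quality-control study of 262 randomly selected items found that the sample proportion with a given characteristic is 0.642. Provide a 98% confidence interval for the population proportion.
(0.573, 0.711)

Proportion CI:
SE = √(p̂(1-p̂)/n) = √(0.642 · 0.358 / 262) = 0.02962

z* = 2.326
Margin = z* · SE = 2.326 · 0.02962 = 0.0689

CI: 0.642 ± 0.0689 = (0.573, 0.711)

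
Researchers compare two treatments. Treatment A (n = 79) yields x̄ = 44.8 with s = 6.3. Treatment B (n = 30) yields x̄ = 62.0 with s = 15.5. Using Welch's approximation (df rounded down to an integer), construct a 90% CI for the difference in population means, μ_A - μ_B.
(-22.14, -12.26)

Difference: x̄₁ - x̄₂ = -17.20
SE = √(s₁²/n₁ + s₂²/n₂) = √(6.3²/79 + 15.5²/30) = 2.9173
df = 32.70 → 32 (Welch–Satterthwaite, rounded down)
t* = 1.694

CI: -17.20 ± 1.694 · 2.9173 = -17.20 ± 4.94 = (-22.14, -12.26)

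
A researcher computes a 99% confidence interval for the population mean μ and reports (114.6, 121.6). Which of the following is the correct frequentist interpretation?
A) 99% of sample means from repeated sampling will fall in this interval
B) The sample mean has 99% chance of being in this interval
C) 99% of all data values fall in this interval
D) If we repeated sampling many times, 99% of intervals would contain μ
D

A) Wrong — coverage applies to intervals containing μ, not to future x̄ values.
B) Wrong — x̄ is observed and sits in the interval by construction.
C) Wrong — a CI is about the parameter μ, not individual data values.
D) Correct — this is the frequentist long-run coverage interpretation.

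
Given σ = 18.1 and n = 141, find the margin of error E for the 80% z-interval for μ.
Margin of error = 1.95

Margin of error = z* · σ/√n
= 1.282 · 18.1/√141
= 1.282 · 18.1/11.8743
= 1.95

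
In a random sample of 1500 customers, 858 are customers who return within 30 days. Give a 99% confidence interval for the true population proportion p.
(0.539, 0.605)

Proportion CI:
p̂ = 858/1500 = 0.57200
SE = √(p̂(1-p̂)/n) = √(0.57200 · 0.42800 / 1500) = 0.01278

z* = 2.576
Margin = z* · SE = 2.576 · 0.01278 = 0.0329

CI: 0.57200 ± 0.0329 = (0.539, 0.605)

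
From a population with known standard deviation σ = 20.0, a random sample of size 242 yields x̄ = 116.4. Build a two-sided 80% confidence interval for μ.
(114.75, 118.05)

z-interval (σ known):
z* = 1.282 for 80% confidence

Margin of error = z* · σ/√n = 1.282 · 20.0/√242 = 1.65

CI: (116.4 - 1.65, 116.4 + 1.65) = (114.75, 118.05)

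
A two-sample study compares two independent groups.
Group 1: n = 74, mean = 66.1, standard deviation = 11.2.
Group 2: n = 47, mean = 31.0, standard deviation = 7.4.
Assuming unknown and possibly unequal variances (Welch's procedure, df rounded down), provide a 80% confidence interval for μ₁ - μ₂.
(32.92, 37.28)

Difference: x̄₁ - x̄₂ = 35.10
SE = √(s₁²/n₁ + s₂²/n₂) = √(11.2²/74 + 7.4²/47) = 1.6912
df = 118.78 → 118 (Welch–Satterthwaite, rounded down)
t* = 1.289

CI: 35.10 ± 1.289 · 1.6912 = 35.10 ± 2.18 = (32.92, 37.28)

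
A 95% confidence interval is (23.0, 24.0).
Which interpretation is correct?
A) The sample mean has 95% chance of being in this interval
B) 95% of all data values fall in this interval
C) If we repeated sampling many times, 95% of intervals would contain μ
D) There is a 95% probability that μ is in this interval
C

A) Wrong — x̄ is observed and sits in the interval by construction.
B) Wrong — a CI is about the parameter μ, not individual data values.
C) Correct — this is the frequentist long-run coverage interpretation.
D) Wrong — μ is fixed; the randomness lives in the interval, not in μ.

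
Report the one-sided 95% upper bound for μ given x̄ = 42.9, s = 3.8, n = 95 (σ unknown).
μ ≤ 43.55

Upper bound (one-sided):
t* = 1.661 (one-sided for 95%)
Upper bound = x̄ + t* · s/√n = 42.9 + 1.661 · 3.8/√95 = 43.55

We are 95% confident that μ ≤ 43.55.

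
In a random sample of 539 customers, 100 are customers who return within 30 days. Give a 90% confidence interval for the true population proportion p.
(0.158, 0.213)

Proportion CI:
p̂ = 100/539 = 0.18553
SE = √(p̂(1-p̂)/n) = √(0.18553 · 0.81447 / 539) = 0.01674

z* = 1.645
Margin = z* · SE = 1.645 · 0.01674 = 0.0275

CI: 0.18553 ± 0.0275 = (0.158, 0.213)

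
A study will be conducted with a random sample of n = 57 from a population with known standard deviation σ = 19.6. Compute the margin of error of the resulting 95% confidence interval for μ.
Margin of error = 5.09

Margin of error = z* · σ/√n
= 1.960 · 19.6/√57
= 1.960 · 19.6/7.5498
= 5.09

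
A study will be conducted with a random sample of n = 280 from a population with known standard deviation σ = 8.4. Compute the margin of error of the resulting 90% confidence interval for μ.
Margin of error = 0.83

Margin of error = z* · σ/√n
= 1.645 · 8.4/√280
= 1.645 · 8.4/16.7332
= 0.83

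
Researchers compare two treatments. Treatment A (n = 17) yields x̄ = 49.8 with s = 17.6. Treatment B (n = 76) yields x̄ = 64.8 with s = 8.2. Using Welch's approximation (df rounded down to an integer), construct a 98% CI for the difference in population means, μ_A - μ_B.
(-26.22, -3.78)

Difference: x̄₁ - x̄₂ = -15.00
SE = √(s₁²/n₁ + s₂²/n₂) = √(17.6²/17 + 8.2²/76) = 4.3710
df = 17.58 → 17 (Welch–Satterthwaite, rounded down)
t* = 2.567

CI: -15.00 ± 2.567 · 4.3710 = -15.00 ± 11.22 = (-26.22, -3.78)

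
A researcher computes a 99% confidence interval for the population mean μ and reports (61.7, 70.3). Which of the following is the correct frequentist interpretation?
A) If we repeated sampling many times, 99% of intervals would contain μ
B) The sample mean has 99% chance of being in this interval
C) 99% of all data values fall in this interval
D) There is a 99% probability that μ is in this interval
A

A) Correct — this is the frequentist long-run coverage interpretation.
B) Wrong — x̄ is observed and sits in the interval by construction.
C) Wrong — a CI is about the parameter μ, not individual data values.
D) Wrong — μ is fixed; the randomness lives in the interval, not in μ.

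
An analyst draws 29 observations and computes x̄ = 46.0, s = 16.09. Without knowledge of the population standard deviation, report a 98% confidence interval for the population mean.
(38.63, 53.37)

t-interval (σ unknown):
df = n - 1 = 28
t* = 2.467 for 98% confidence

Margin of error = t* · s/√n = 2.467 · 16.09/√29 = 7.37

CI: (38.63, 53.37)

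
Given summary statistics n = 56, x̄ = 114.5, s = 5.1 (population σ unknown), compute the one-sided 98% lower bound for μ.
μ ≥ 113.07

Lower bound (one-sided):
t* = 2.104 (one-sided for 98%)
Lower bound = x̄ - t* · s/√n = 114.5 - 2.104 · 5.1/√56 = 113.07

We are 98% confident that μ ≥ 113.07.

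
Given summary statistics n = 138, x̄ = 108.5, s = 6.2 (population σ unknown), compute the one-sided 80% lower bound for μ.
μ ≥ 108.05

Lower bound (one-sided):
t* = 0.844 (one-sided for 80%)
Lower bound = x̄ - t* · s/√n = 108.5 - 0.844 · 6.2/√138 = 108.05

We are 80% confident that μ ≥ 108.05.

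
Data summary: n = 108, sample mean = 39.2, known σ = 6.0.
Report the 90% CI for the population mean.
(38.25, 40.15)

z-interval (σ known):
z* = 1.645 for 90% confidence

Margin of error = z* · σ/√n = 1.645 · 6.0/√108 = 0.95

CI: (39.2 - 0.95, 39.2 + 0.95) = (38.25, 40.15)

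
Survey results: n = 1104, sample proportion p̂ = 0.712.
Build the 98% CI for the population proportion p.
(0.680, 0.744)

Proportion CI:
SE = √(p̂(1-p̂)/n) = √(0.712 · 0.288 / 1104) = 0.01363

z* = 2.326
Margin = z* · SE = 2.326 · 0.01363 = 0.0317

CI: 0.712 ± 0.0317 = (0.680, 0.744)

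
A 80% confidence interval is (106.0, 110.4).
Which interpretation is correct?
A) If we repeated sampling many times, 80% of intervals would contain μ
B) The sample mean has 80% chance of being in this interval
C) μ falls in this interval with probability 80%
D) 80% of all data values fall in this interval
A

A) Correct — this is the frequentist long-run coverage interpretation.
B) Wrong — x̄ is observed and sits in the interval by construction.
C) Wrong — μ is fixed; the randomness lives in the interval, not in μ.
D) Wrong — a CI is about the parameter μ, not individual data values.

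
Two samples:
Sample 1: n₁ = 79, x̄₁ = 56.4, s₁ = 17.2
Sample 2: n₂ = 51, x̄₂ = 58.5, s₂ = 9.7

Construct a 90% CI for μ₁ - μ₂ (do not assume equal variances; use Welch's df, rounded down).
(-6.02, 1.82)

Difference: x̄₁ - x̄₂ = -2.10
SE = √(s₁²/n₁ + s₂²/n₂) = √(17.2²/79 + 9.7²/51) = 2.3643
df = 126.06 → 126 (Welch–Satterthwaite, rounded down)
t* = 1.657

CI: -2.10 ± 1.657 · 2.3643 = -2.10 ± 3.92 = (-6.02, 1.82)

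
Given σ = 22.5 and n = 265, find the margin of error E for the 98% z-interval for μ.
Margin of error = 3.21

Margin of error = z* · σ/√n
= 2.326 · 22.5/√265
= 2.326 · 22.5/16.2788
= 3.21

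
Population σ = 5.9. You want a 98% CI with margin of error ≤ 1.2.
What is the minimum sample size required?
n ≥ 131

For margin E ≤ 1.2:
n ≥ (z* · σ / E)²
n ≥ (2.326 · 5.9 / 1.2)²
n ≥ 130.79

Minimum n = 131 (rounding up)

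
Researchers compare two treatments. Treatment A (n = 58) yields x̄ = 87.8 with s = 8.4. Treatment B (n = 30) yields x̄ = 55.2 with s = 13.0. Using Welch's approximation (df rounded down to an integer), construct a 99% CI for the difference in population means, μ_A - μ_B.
(25.53, 39.67)

Difference: x̄₁ - x̄₂ = 32.60
SE = √(s₁²/n₁ + s₂²/n₂) = √(8.4²/58 + 13.0²/30) = 2.6172
df = 41.88 → 41 (Welch–Satterthwaite, rounded down)
t* = 2.701

CI: 32.60 ± 2.701 · 2.6172 = 32.60 ± 7.07 = (25.53, 39.67)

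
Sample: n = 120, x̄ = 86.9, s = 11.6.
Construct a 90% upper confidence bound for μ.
μ ≤ 88.26

Upper bound (one-sided):
t* = 1.289 (one-sided for 90%)
Upper bound = x̄ + t* · s/√n = 86.9 + 1.289 · 11.6/√120 = 88.26

We are 90% confident that μ ≤ 88.26.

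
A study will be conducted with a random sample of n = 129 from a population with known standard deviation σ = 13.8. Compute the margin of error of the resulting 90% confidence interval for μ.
Margin of error = 2.00

Margin of error = z* · σ/√n
= 1.645 · 13.8/√129
= 1.645 · 13.8/11.3578
= 2.00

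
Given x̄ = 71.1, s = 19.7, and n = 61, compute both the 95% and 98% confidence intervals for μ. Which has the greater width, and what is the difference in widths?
98% CI is wider by 1.97

df = 60
95% CI: t* = 2.000, (66.06, 76.14), width = 2 · t* · s/√n = 10.09
98% CI: t* = 2.390, (65.07, 77.13), width = 2 · t* · s/√n = 12.06

The 98% CI is wider by 12.06 - 10.09 = 1.97.
Higher confidence requires a wider interval.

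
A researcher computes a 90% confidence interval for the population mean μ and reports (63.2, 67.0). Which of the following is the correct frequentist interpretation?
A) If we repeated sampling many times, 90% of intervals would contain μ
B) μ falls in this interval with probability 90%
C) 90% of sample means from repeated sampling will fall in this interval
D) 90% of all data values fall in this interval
A

A) Correct — this is the frequentist long-run coverage interpretation.
B) Wrong — μ is fixed; the randomness lives in the interval, not in μ.
C) Wrong — coverage applies to intervals containing μ, not to future x̄ values.
D) Wrong — a CI is about the parameter μ, not individual data values.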